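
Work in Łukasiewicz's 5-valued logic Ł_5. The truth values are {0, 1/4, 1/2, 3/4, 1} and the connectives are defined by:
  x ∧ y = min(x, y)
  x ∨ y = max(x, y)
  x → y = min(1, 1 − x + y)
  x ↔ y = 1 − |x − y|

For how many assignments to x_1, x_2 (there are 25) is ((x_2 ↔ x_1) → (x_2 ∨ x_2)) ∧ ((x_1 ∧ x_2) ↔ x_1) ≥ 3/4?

value 1: 9 assignments (counts)
value 3/4: 4 assignments (counts)
value 1/2: 6 assignments
value 1/4: 4 assignments
value 0: 2 assignments
So 13 of the 25 assignments meet the threshold.

13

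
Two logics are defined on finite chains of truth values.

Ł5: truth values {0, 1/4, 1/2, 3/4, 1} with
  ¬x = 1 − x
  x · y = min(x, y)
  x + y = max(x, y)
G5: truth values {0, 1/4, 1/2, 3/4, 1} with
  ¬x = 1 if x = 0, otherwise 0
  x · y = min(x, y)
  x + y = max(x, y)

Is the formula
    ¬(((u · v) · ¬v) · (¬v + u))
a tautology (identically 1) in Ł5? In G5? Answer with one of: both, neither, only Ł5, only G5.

only G5

In Ł5: at u = 1/4, v = 1/4 the value is 3/4 — not a tautology.
In G5: every assignment gives 1 — tautology.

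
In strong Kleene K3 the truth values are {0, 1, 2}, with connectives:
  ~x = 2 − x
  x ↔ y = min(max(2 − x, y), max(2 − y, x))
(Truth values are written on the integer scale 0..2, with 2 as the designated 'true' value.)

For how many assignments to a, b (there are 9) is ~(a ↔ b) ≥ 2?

2

a = 0, b = 0 ↦ 0  <
a = 0, b = 1 ↦ 1  <
a = 0, b = 2 ↦ 2  ≥
a = 1, b = 0 ↦ 1  <
a = 1, b = 1 ↦ 1  <
a = 1, b = 2 ↦ 1  <
a = 2, b = 0 ↦ 2  ≥
a = 2, b = 1 ↦ 1  <
a = 2, b = 2 ↦ 0  <
So 2 of the 9 assignments meet the threshold.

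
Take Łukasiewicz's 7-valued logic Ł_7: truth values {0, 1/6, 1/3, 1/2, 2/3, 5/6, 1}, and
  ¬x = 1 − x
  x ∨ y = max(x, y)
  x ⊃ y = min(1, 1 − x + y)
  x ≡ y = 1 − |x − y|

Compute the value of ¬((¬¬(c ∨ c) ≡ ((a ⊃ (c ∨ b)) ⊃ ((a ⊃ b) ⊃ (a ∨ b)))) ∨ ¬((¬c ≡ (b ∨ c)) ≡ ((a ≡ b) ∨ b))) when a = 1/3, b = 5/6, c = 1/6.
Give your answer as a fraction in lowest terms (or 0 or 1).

2/3

c ∨ c = 1/6 ∨ 1/6 = 1/6
¬(c ∨ c) = ¬1/6 = 5/6
¬¬(c ∨ c) = ¬5/6 = 1/6
c ∨ b = 1/6 ∨ 5/6 = 5/6
a ⊃ (c ∨ b) = 1/3 ⊃ 5/6 = 1
a ⊃ b = 1/3 ⊃ 5/6 = 1
a ∨ b = 1/3 ∨ 5/6 = 5/6
(a ⊃ b) ⊃ (a ∨ b) = 1 ⊃ 5/6 = 5/6
(a ⊃ (c ∨ b)) ⊃ ((a ⊃ b) ⊃ (a ∨ b)) = 1 ⊃ 5/6 = 5/6
¬¬(c ∨ c) ≡ ((a ⊃ (c ∨ b)) ⊃ ((a ⊃ b) ⊃ (a ∨ b))) = 1/6 ≡ 5/6 = 1/3
¬c = ¬1/6 = 5/6
b ∨ c = 5/6 ∨ 1/6 = 5/6
¬c ≡ (b ∨ c) = 5/6 ≡ 5/6 = 1
a ≡ b = 1/3 ≡ 5/6 = 1/2
(a ≡ b) ∨ b = 1/2 ∨ 5/6 = 5/6
(¬c ≡ (b ∨ c)) ≡ ((a ≡ b) ∨ b) = 1 ≡ 5/6 = 5/6
¬((¬c ≡ (b ∨ c)) ≡ ((a ≡ b) ∨ b)) = ¬5/6 = 1/6
(¬¬(c ∨ c) ≡ ((a ⊃ (c ∨ b)) ⊃ ((a ⊃ b) ⊃ (a ∨ b)))) ∨ ¬((¬c ≡ (b ∨ c)) ≡ ((a ≡ b) ∨ b)) = 1/3 ∨ 1/6 = 1/3
¬((¬¬(c ∨ c) ≡ ((a ⊃ (c ∨ b)) ⊃ ((a ⊃ b) ⊃ (a ∨ b)))) ∨ ¬((¬c ≡ (b ∨ c)) ≡ ((a ≡ b) ∨ b))) = ¬1/3 = 2/3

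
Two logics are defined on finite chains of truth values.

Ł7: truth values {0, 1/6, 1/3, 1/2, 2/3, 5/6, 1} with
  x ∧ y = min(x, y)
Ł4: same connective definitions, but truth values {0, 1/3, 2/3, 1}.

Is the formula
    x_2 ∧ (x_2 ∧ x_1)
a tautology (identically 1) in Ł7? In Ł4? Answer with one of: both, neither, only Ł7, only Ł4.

In Ł7: at x_1 = 0, x_2 = 0 the value is 0 — not a tautology.
In Ł4: at x_1 = 0, x_2 = 0 the value is 0 — not a tautology.

neither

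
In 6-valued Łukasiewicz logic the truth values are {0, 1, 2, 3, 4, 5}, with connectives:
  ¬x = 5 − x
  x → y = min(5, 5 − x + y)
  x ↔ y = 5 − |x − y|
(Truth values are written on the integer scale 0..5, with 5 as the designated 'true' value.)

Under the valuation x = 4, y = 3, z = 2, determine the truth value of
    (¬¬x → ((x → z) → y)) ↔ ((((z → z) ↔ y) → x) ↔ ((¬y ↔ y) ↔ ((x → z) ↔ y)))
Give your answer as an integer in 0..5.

¬x = ¬4 = 1
¬¬x = ¬1 = 4
x → z = 4 → 2 = 3
(x → z) → y = 3 → 3 = 5
¬¬x → ((x → z) → y) = 4 → 5 = 5
z → z = 2 → 2 = 5
(z → z) ↔ y = 5 ↔ 3 = 3
((z → z) ↔ y) → x = 3 → 4 = 5
¬y = ¬3 = 2
¬y ↔ y = 2 ↔ 3 = 4
x → z = 4 → 2 = 3
(x → z) ↔ y = 3 ↔ 3 = 5
(¬y ↔ y) ↔ ((x → z) ↔ y) = 4 ↔ 5 = 4
(((z → z) ↔ y) → x) ↔ ((¬y ↔ y) ↔ ((x → z) ↔ y)) = 5 ↔ 4 = 4
(¬¬x → ((x → z) → y)) ↔ ((((z → z) ↔ y) → x) ↔ ((¬y ↔ y) ↔ ((x → z) ↔ y))) = 5 ↔ 4 = 4

4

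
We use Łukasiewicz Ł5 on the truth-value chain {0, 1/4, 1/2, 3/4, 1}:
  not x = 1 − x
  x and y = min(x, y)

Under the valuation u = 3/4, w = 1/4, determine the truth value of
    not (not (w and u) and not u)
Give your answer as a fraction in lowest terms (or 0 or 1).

w and u = 1/4 and 3/4 = 1/4
not (w and u) = not 1/4 = 3/4
not u = not 3/4 = 1/4
not (w and u) and not u = 3/4 and 1/4 = 1/4
not (not (w and u) and not u) = not 1/4 = 3/4

3/4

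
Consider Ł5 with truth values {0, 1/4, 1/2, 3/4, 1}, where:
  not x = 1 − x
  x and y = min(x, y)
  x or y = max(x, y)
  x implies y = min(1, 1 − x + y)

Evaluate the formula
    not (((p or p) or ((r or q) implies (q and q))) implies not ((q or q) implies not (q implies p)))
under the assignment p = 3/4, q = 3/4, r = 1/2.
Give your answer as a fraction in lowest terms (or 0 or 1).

p or p = 3/4 or 3/4 = 3/4
r or q = 1/2 or 3/4 = 3/4
q and q = 3/4 and 3/4 = 3/4
(r or q) implies (q and q) = 3/4 implies 3/4 = 1
(p or p) or ((r or q) implies (q and q)) = 3/4 or 1 = 1
q or q = 3/4 or 3/4 = 3/4
q implies p = 3/4 implies 3/4 = 1
not (q implies p) = not 1 = 0
(q or q) implies not (q implies p) = 3/4 implies 0 = 1/4
not ((q or q) implies not (q implies p)) = not 1/4 = 3/4
((p or p) or ((r or q) implies (q and q))) implies not ((q or q) implies not (q implies p)) = 1 implies 3/4 = 3/4
not (((p or p) or ((r or q) implies (q and q))) implies not ((q or q) implies not (q implies p))) = not 3/4 = 1/4

1/4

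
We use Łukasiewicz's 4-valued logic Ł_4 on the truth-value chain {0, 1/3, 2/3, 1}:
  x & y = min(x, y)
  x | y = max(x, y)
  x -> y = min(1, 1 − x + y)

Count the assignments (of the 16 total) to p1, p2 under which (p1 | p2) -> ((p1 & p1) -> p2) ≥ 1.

p1 = 0, p2 = 0 ↦ 1  ≥
p1 = 0, p2 = 1/3 ↦ 1  ≥
p1 = 0, p2 = 2/3 ↦ 1  ≥
p1 = 0, p2 = 1 ↦ 1  ≥
p1 = 1/3, p2 = 0 ↦ 1  ≥
p1 = 1/3, p2 = 1/3 ↦ 1  ≥
p1 = 1/3, p2 = 2/3 ↦ 1  ≥
p1 = 1/3, p2 = 1 ↦ 1  ≥
p1 = 2/3, p2 = 0 ↦ 2/3  <
p1 = 2/3, p2 = 1/3 ↦ 1  ≥
p1 = 2/3, p2 = 2/3 ↦ 1  ≥
p1 = 2/3, p2 = 1 ↦ 1  ≥
p1 = 1, p2 = 0 ↦ 0  <
p1 = 1, p2 = 1/3 ↦ 1/3  <
p1 = 1, p2 = 2/3 ↦ 2/3  <
p1 = 1, p2 = 1 ↦ 1  ≥
So 12 of the 16 assignments meet the threshold.

12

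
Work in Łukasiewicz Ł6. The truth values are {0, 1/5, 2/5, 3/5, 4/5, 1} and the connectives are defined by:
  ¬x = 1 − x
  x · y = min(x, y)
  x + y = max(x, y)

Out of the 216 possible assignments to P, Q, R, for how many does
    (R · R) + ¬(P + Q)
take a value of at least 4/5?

88

value 1: 41 assignments (counts)
value 4/5: 47 assignments (counts)
value 3/5: 47 assignments
value 2/5: 41 assignments
value 1/5: 29 assignments
value 0: 11 assignments
So 88 of the 216 assignments meet the threshold.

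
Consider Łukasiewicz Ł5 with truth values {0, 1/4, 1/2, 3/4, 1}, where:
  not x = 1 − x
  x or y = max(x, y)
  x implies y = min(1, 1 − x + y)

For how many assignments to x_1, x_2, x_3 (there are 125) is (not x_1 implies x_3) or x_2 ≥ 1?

value 1: 85 assignments (counts)
value 3/4: 22 assignments
value 1/2: 12 assignments
value 1/4: 5 assignments
value 0: 1 assignment
So 85 of the 125 assignments meet the threshold.

85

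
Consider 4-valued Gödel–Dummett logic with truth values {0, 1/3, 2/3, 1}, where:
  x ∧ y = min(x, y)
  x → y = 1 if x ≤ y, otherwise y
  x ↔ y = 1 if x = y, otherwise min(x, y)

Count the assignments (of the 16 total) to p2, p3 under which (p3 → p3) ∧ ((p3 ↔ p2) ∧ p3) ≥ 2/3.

4

p2 = 0, p3 = 0 ↦ 0  <
p2 = 0, p3 = 1/3 ↦ 0  <
p2 = 0, p3 = 2/3 ↦ 0  <
p2 = 0, p3 = 1 ↦ 0  <
p2 = 1/3, p3 = 0 ↦ 0  <
p2 = 1/3, p3 = 1/3 ↦ 1/3  <
p2 = 1/3, p3 = 2/3 ↦ 1/3  <
p2 = 1/3, p3 = 1 ↦ 1/3  <
p2 = 2/3, p3 = 0 ↦ 0  <
p2 = 2/3, p3 = 1/3 ↦ 1/3  <
p2 = 2/3, p3 = 2/3 ↦ 2/3  ≥
p2 = 2/3, p3 = 1 ↦ 2/3  ≥
p2 = 1, p3 = 0 ↦ 0  <
p2 = 1, p3 = 1/3 ↦ 1/3  <
p2 = 1, p3 = 2/3 ↦ 2/3  ≥
p2 = 1, p3 = 1 ↦ 1  ≥
So 4 of the 16 assignments meet the threshold.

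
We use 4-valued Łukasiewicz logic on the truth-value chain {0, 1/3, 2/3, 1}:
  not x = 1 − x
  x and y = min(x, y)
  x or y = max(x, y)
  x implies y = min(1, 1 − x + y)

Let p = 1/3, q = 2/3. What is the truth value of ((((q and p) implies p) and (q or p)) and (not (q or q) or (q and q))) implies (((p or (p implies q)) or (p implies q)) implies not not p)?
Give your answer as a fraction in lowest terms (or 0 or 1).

q and p = 2/3 and 1/3 = 1/3
(q and p) implies p = 1/3 implies 1/3 = 1
q or p = 2/3 or 1/3 = 2/3
((q and p) implies p) and (q or p) = 1 and 2/3 = 2/3
q or q = 2/3 or 2/3 = 2/3
not (q or q) = not 2/3 = 1/3
q and q = 2/3 and 2/3 = 2/3
not (q or q) or (q and q) = 1/3 or 2/3 = 2/3
(((q and p) implies p) and (q or p)) and (not (q or q) or (q and q)) = 2/3 and 2/3 = 2/3
p implies q = 1/3 implies 2/3 = 1
p or (p implies q) = 1/3 or 1 = 1
p implies q = 1/3 implies 2/3 = 1
(p or (p implies q)) or (p implies q) = 1 or 1 = 1
not p = not 1/3 = 2/3
not not p = not 2/3 = 1/3
((p or (p implies q)) or (p implies q)) implies not not p = 1 implies 1/3 = 1/3
((((q and p) implies p) and (q or p)) and (not (q or q) or (q and q))) implies (((p or (p implies q)) or (p implies q)) implies not not p) = 2/3 implies 1/3 = 2/3

2/3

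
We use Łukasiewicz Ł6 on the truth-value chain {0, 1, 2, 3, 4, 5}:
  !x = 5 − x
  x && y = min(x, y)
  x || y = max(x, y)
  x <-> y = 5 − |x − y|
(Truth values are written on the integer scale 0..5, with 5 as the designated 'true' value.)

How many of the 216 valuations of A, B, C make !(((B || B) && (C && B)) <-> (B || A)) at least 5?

16

value 5: 16 assignments (counts)
value 4: 28 assignments
value 3: 36 assignments
value 2: 40 assignments
value 1: 40 assignments
value 0: 56 assignments
So 16 of the 216 assignments meet the threshold.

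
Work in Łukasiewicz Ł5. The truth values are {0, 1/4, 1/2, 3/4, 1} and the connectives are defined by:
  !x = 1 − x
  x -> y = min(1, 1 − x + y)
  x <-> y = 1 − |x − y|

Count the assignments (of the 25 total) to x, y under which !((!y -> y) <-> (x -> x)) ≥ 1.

5

value 1: 5 assignments (counts)
value 1/2: 5 assignments
value 0: 15 assignments
So 5 of the 25 assignments meet the threshold.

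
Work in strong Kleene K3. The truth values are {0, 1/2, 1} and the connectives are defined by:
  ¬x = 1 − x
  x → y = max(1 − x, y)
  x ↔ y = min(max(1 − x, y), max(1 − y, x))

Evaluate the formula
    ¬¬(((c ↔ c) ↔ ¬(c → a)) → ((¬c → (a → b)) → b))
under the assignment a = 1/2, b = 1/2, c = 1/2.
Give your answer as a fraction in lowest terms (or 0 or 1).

1/2

c ↔ c = 1/2 ↔ 1/2 = 1/2
c → a = 1/2 → 1/2 = 1/2
¬(c → a) = ¬1/2 = 1/2
(c ↔ c) ↔ ¬(c → a) = 1/2 ↔ 1/2 = 1/2
¬c = ¬1/2 = 1/2
a → b = 1/2 → 1/2 = 1/2
¬c → (a → b) = 1/2 → 1/2 = 1/2
(¬c → (a → b)) → b = 1/2 → 1/2 = 1/2
((c ↔ c) ↔ ¬(c → a)) → ((¬c → (a → b)) → b) = 1/2 → 1/2 = 1/2
¬(((c ↔ c) ↔ ¬(c → a)) → ((¬c → (a → b)) → b)) = ¬1/2 = 1/2
¬¬(((c ↔ c) ↔ ¬(c → a)) → ((¬c → (a → b)) → b)) = ¬1/2 = 1/2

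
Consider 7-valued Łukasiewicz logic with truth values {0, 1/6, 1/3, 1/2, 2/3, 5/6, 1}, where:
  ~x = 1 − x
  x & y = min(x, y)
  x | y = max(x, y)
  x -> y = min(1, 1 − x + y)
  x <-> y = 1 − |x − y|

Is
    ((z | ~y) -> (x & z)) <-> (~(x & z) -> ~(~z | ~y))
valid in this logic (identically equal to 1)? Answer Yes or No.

No

Counterexample: take x = 0, y = 1/6, z = 0.
~y = ~1/6 = 5/6
z | ~y = 0 | 5/6 = 5/6
x & z = 0 & 0 = 0
(z | ~y) -> (x & z) = 5/6 -> 0 = 1/6
x & z = 0 & 0 = 0
~(x & z) = ~0 = 1
~z = ~0 = 1
~y = ~1/6 = 5/6
~z | ~y = 1 | 5/6 = 1
~(~z | ~y) = ~1 = 0
~(x & z) -> ~(~z | ~y) = 1 -> 0 = 0
((z | ~y) -> (x & z)) <-> (~(x & z) -> ~(~z | ~y)) = 1/6 <-> 0 = 5/6
This gives 5/6 ≠ 1.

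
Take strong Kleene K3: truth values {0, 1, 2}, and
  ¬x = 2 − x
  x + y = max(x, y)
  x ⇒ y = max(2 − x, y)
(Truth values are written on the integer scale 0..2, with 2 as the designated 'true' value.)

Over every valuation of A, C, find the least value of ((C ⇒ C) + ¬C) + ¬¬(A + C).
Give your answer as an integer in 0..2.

1

Take A = 0, C = 1:
C ⇒ C = 1 ⇒ 1 = 1
¬C = ¬1 = 1
(C ⇒ C) + ¬C = 1 + 1 = 1
A + C = 0 + 1 = 1
¬(A + C) = ¬1 = 1
¬¬(A + C) = ¬1 = 1
((C ⇒ C) + ¬C) + ¬¬(A + C) = 1 + 1 = 1
No assignment yields a value below 1, so this is the minimum.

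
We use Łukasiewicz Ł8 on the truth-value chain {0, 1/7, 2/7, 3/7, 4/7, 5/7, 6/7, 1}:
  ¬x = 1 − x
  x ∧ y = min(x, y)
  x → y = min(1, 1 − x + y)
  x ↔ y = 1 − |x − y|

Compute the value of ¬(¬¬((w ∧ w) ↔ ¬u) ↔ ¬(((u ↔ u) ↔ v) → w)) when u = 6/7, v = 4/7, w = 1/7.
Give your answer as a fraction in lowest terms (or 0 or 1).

w ∧ w = 1/7 ∧ 1/7 = 1/7
¬u = ¬6/7 = 1/7
(w ∧ w) ↔ ¬u = 1/7 ↔ 1/7 = 1
¬((w ∧ w) ↔ ¬u) = ¬1 = 0
¬¬((w ∧ w) ↔ ¬u) = ¬0 = 1
u ↔ u = 6/7 ↔ 6/7 = 1
(u ↔ u) ↔ v = 1 ↔ 4/7 = 4/7
((u ↔ u) ↔ v) → w = 4/7 → 1/7 = 4/7
¬(((u ↔ u) ↔ v) → w) = ¬4/7 = 3/7
¬¬((w ∧ w) ↔ ¬u) ↔ ¬(((u ↔ u) ↔ v) → w) = 1 ↔ 3/7 = 3/7
¬(¬¬((w ∧ w) ↔ ¬u) ↔ ¬(((u ↔ u) ↔ v) → w)) = ¬3/7 = 4/7

4/7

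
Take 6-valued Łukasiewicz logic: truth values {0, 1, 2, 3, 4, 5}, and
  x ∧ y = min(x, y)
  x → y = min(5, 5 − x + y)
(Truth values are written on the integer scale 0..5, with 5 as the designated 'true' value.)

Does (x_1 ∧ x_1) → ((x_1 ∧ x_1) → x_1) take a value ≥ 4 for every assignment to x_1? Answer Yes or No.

x_1 = 0 ↦ 5
x_1 = 1 ↦ 5
x_1 = 2 ↦ 5
x_1 = 3 ↦ 5
x_1 = 4 ↦ 5
x_1 = 5 ↦ 5
Every assignment gives a value ≥ 4.

Yes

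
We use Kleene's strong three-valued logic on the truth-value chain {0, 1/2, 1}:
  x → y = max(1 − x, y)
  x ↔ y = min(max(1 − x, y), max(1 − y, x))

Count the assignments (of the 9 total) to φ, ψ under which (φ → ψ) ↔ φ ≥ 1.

1

φ = 0, ψ = 0 ↦ 0  <
φ = 0, ψ = 1/2 ↦ 0  <
φ = 0, ψ = 1 ↦ 0  <
φ = 1/2, ψ = 0 ↦ 1/2  <
φ = 1/2, ψ = 1/2 ↦ 1/2  <
φ = 1/2, ψ = 1 ↦ 1/2  <
φ = 1, ψ = 0 ↦ 0  <
φ = 1, ψ = 1/2 ↦ 1/2  <
φ = 1, ψ = 1 ↦ 1  ≥
So 1 of the 9 assignments meets the threshold.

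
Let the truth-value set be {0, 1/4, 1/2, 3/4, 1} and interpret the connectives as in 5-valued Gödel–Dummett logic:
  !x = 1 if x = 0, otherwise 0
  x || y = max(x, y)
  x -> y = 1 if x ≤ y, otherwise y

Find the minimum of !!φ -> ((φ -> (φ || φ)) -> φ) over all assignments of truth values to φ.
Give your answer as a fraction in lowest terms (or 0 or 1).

Take φ = 1/4:
!φ = !1/4 = 0
!!φ = !0 = 1
φ || φ = 1/4 || 1/4 = 1/4
φ -> (φ || φ) = 1/4 -> 1/4 = 1
(φ -> (φ || φ)) -> φ = 1 -> 1/4 = 1/4
!!φ -> ((φ -> (φ || φ)) -> φ) = 1 -> 1/4 = 1/4
No assignment yields a value below 1/4, so this is the minimum.

1/4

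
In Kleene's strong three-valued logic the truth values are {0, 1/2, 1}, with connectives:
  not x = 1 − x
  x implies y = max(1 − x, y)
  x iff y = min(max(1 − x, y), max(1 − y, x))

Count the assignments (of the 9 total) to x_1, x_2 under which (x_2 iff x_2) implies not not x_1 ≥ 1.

3

x_1 = 0, x_2 = 0 ↦ 0  <
x_1 = 0, x_2 = 1/2 ↦ 1/2  <
x_1 = 0, x_2 = 1 ↦ 0  <
x_1 = 1/2, x_2 = 0 ↦ 1/2  <
x_1 = 1/2, x_2 = 1/2 ↦ 1/2  <
x_1 = 1/2, x_2 = 1 ↦ 1/2  <
x_1 = 1, x_2 = 0 ↦ 1  ≥
x_1 = 1, x_2 = 1/2 ↦ 1  ≥
x_1 = 1, x_2 = 1 ↦ 1  ≥
So 3 of the 9 assignments meet the threshold.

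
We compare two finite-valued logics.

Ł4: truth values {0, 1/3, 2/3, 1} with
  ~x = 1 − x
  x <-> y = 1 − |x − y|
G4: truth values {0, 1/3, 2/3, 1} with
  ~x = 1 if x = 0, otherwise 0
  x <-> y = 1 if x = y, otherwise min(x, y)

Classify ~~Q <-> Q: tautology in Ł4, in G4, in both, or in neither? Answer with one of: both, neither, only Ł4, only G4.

only Ł4

In Ł4: every assignment gives 1 — tautology.
In G4: at Q = 1/3 the value is 1/3 — not a tautology.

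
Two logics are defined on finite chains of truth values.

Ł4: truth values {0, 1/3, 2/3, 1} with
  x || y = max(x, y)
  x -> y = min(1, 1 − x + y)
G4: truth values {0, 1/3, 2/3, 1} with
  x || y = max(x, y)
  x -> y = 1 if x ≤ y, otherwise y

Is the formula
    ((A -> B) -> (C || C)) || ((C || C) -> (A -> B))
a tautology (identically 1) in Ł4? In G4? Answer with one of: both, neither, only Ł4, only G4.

In Ł4: every assignment gives 1 — tautology.
In G4: every assignment gives 1 — tautology.

both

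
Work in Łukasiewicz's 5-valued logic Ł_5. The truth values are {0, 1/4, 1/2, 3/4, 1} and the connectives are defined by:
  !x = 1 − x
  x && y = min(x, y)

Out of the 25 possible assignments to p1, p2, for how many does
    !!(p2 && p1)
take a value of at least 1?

value 1: 1 assignment (counts)
value 3/4: 3 assignments
value 1/2: 5 assignments
value 1/4: 7 assignments
value 0: 9 assignments
So 1 of the 25 assignments meets the threshold.

1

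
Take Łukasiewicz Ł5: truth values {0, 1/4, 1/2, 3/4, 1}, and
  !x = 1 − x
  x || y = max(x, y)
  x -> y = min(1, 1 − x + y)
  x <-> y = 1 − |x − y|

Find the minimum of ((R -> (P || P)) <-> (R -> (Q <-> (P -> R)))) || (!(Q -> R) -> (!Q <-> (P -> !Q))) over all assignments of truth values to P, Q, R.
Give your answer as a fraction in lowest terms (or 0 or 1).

Take P = 0, Q = 1, R = 1/2:
P || P = 0 || 0 = 0
R -> (P || P) = 1/2 -> 0 = 1/2
P -> R = 0 -> 1/2 = 1
Q <-> (P -> R) = 1 <-> 1 = 1
R -> (Q <-> (P -> R)) = 1/2 -> 1 = 1
(R -> (P || P)) <-> (R -> (Q <-> (P -> R))) = 1/2 <-> 1 = 1/2
Q -> R = 1 -> 1/2 = 1/2
!(Q -> R) = !1/2 = 1/2
!Q = !1 = 0
!Q = !1 = 0
P -> !Q = 0 -> 0 = 1
!Q <-> (P -> !Q) = 0 <-> 1 = 0
!(Q -> R) -> (!Q <-> (P -> !Q)) = 1/2 -> 0 = 1/2
((R -> (P || P)) <-> (R -> (Q <-> (P -> R)))) || (!(Q -> R) -> (!Q <-> (P -> !Q))) = 1/2 || 1/2 = 1/2
No assignment yields a value below 1/2, so this is the minimum.

1/2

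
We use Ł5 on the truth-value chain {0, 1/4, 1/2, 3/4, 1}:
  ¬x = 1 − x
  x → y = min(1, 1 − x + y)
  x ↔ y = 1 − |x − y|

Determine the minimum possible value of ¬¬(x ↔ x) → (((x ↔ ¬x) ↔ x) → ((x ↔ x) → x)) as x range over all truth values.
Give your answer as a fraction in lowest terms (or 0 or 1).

Take x = 0:
x ↔ x = 0 ↔ 0 = 1
¬(x ↔ x) = ¬1 = 0
¬¬(x ↔ x) = ¬0 = 1
¬x = ¬0 = 1
x ↔ ¬x = 0 ↔ 1 = 0
(x ↔ ¬x) ↔ x = 0 ↔ 0 = 1
x ↔ x = 0 ↔ 0 = 1
(x ↔ x) → x = 1 → 0 = 0
((x ↔ ¬x) ↔ x) → ((x ↔ x) → x) = 1 → 0 = 0
¬¬(x ↔ x) → (((x ↔ ¬x) ↔ x) → ((x ↔ x) → x)) = 1 → 0 = 0
No assignment yields a value below 0, so this is the minimum.

0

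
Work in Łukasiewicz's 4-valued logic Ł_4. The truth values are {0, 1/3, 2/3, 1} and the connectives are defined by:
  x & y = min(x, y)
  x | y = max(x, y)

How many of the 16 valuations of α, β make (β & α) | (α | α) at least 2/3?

α = 0, β = 0 ↦ 0  <
α = 0, β = 1/3 ↦ 0  <
α = 0, β = 2/3 ↦ 0  <
α = 0, β = 1 ↦ 0  <
α = 1/3, β = 0 ↦ 1/3  <
α = 1/3, β = 1/3 ↦ 1/3  <
α = 1/3, β = 2/3 ↦ 1/3  <
α = 1/3, β = 1 ↦ 1/3  <
α = 2/3, β = 0 ↦ 2/3  ≥
α = 2/3, β = 1/3 ↦ 2/3  ≥
α = 2/3, β = 2/3 ↦ 2/3  ≥
α = 2/3, β = 1 ↦ 2/3  ≥
α = 1, β = 0 ↦ 1  ≥
α = 1, β = 1/3 ↦ 1  ≥
α = 1, β = 2/3 ↦ 1  ≥
α = 1, β = 1 ↦ 1  ≥
So 8 of the 16 assignments meet the threshold.

8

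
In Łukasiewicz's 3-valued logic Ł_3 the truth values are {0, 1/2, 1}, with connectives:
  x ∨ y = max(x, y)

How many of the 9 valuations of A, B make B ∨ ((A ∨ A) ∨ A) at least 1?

5

A = 0, B = 0 ↦ 0  <
A = 0, B = 1/2 ↦ 1/2  <
A = 0, B = 1 ↦ 1  ≥
A = 1/2, B = 0 ↦ 1/2  <
A = 1/2, B = 1/2 ↦ 1/2  <
A = 1/2, B = 1 ↦ 1  ≥
A = 1, B = 0 ↦ 1  ≥
A = 1, B = 1/2 ↦ 1  ≥
A = 1, B = 1 ↦ 1  ≥
So 5 of the 9 assignments meet the threshold.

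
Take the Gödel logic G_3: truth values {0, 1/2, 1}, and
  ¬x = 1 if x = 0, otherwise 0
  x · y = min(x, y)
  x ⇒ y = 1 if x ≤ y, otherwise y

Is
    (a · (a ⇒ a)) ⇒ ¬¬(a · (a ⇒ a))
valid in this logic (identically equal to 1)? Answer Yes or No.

Yes

a = 0 ↦ 1
a = 1/2 ↦ 1
a = 1 ↦ 1
Every assignment gives a value ≥ 1.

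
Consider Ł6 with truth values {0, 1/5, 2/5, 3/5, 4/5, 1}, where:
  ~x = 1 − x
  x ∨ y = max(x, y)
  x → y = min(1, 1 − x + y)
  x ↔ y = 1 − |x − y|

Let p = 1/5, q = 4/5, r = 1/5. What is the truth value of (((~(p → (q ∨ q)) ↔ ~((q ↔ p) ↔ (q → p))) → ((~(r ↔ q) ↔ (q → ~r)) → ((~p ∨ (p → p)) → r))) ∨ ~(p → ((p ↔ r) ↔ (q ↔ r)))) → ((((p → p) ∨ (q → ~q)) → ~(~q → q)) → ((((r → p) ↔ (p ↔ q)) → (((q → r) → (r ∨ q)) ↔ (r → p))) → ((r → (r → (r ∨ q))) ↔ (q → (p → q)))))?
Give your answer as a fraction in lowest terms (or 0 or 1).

q ∨ q = 4/5 ∨ 4/5 = 4/5
p → (q ∨ q) = 1/5 → 4/5 = 1
~(p → (q ∨ q)) = ~1 = 0
q ↔ p = 4/5 ↔ 1/5 = 2/5
q → p = 4/5 → 1/5 = 2/5
(q ↔ p) ↔ (q → p) = 2/5 ↔ 2/5 = 1
~((q ↔ p) ↔ (q → p)) = ~1 = 0
~(p → (q ∨ q)) ↔ ~((q ↔ p) ↔ (q → p)) = 0 ↔ 0 = 1
r ↔ q = 1/5 ↔ 4/5 = 2/5
~(r ↔ q) = ~2/5 = 3/5
~r = ~1/5 = 4/5
q → ~r = 4/5 → 4/5 = 1
~(r ↔ q) ↔ (q → ~r) = 3/5 ↔ 1 = 3/5
~p = ~1/5 = 4/5
p → p = 1/5 → 1/5 = 1
~p ∨ (p → p) = 4/5 ∨ 1 = 1
(~p ∨ (p → p)) → r = 1 → 1/5 = 1/5
(~(r ↔ q) ↔ (q → ~r)) → ((~p ∨ (p → p)) → r) = 3/5 → 1/5 = 3/5
(~(p → (q ∨ q)) ↔ ~((q ↔ p) ↔ (q → p))) → ((~(r ↔ q) ↔ (q → ~r)) → ((~p ∨ (p → p)) → r)) = 1 → 3/5 = 3/5
p ↔ r = 1/5 ↔ 1/5 = 1
q ↔ r = 4/5 ↔ 1/5 = 2/5
(p ↔ r) ↔ (q ↔ r) = 1 ↔ 2/5 = 2/5
p → ((p ↔ r) ↔ (q ↔ r)) = 1/5 → 2/5 = 1
~(p → ((p ↔ r) ↔ (q ↔ r))) = ~1 = 0
((~(p → (q ∨ q)) ↔ ~((q ↔ p) ↔ (q → p))) → ((~(r ↔ q) ↔ (q → ~r)) → ((~p ∨ (p → p)) → r))) ∨ ~(p → ((p ↔ r) ↔ (q ↔ r))) = 3/5 ∨ 0 = 3/5
p → p = 1/5 → 1/5 = 1
~q = ~4/5 = 1/5
q → ~q = 4/5 → 1/5 = 2/5
(p → p) ∨ (q → ~q) = 1 ∨ 2/5 = 1
~q = ~4/5 = 1/5
~q → q = 1/5 → 4/5 = 1
~(~q → q) = ~1 = 0
((p → p) ∨ (q → ~q)) → ~(~q → q) = 1 → 0 = 0
r → p = 1/5 → 1/5 = 1
p ↔ q = 1/5 ↔ 4/5 = 2/5
(r → p) ↔ (p ↔ q) = 1 ↔ 2/5 = 2/5
q → r = 4/5 → 1/5 = 2/5
r ∨ q = 1/5 ∨ 4/5 = 4/5
(q → r) → (r ∨ q) = 2/5 → 4/5 = 1
r → p = 1/5 → 1/5 = 1
((q → r) → (r ∨ q)) ↔ (r → p) = 1 ↔ 1 = 1
((r → p) ↔ (p ↔ q)) → (((q → r) → (r ∨ q)) ↔ (r → p)) = 2/5 → 1 = 1
r ∨ q = 1/5 ∨ 4/5 = 4/5
r → (r ∨ q) = 1/5 → 4/5 = 1
r → (r → (r ∨ q)) = 1/5 → 1 = 1
p → q = 1/5 → 4/5 = 1
q → (p → q) = 4/5 → 1 = 1
(r → (r → (r ∨ q))) ↔ (q → (p → q)) = 1 ↔ 1 = 1
(((r → p) ↔ (p ↔ q)) → (((q → r) → (r ∨ q)) ↔ (r → p))) → ((r → (r → (r ∨ q))) ↔ (q → (p → q))) = 1 → 1 = 1
(((p → p) ∨ (q → ~q)) → ~(~q → q)) → ((((r → p) ↔ (p ↔ q)) → (((q → r) → (r ∨ q)) ↔ (r → p))) → ((r → (r → (r ∨ q))) ↔ (q → (p → q)))) = 0 → 1 = 1
(((~(p → (q ∨ q)) ↔ ~((q ↔ p) ↔ (q → p))) → ((~(r ↔ q) ↔ (q → ~r)) → ((~p ∨ (p → p)) → r))) ∨ ~(p → ((p ↔ r) ↔ (q ↔ r)))) → ((((p → p) ∨ (q → ~q)) → ~(~q → q)) → ((((r → p) ↔ (p ↔ q)) → (((q → r) → (r ∨ q)) ↔ (r → p))) → ((r → (r → (r ∨ q))) ↔ (q → (p → q))))) = 3/5 → 1 = 1

1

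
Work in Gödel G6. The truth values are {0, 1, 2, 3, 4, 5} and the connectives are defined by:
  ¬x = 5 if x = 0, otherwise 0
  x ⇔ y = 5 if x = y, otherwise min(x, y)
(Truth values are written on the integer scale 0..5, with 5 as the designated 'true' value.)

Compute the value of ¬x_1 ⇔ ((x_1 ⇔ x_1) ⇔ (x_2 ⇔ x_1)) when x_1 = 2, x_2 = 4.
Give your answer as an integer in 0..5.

0

¬x_1 = ¬2 = 0
x_1 ⇔ x_1 = 2 ⇔ 2 = 5
x_2 ⇔ x_1 = 4 ⇔ 2 = 2
(x_1 ⇔ x_1) ⇔ (x_2 ⇔ x_1) = 5 ⇔ 2 = 2
¬x_1 ⇔ ((x_1 ⇔ x_1) ⇔ (x_2 ⇔ x_1)) = 0 ⇔ 2 = 0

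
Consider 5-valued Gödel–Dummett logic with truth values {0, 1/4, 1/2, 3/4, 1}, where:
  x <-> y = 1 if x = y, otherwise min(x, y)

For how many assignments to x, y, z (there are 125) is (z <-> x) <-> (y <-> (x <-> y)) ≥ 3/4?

value 1: 51 assignments (counts)
value 3/4: 10 assignments (counts)
value 1/2: 17 assignments
value 1/4: 22 assignments
value 0: 25 assignments
So 61 of the 125 assignments meet the threshold.

61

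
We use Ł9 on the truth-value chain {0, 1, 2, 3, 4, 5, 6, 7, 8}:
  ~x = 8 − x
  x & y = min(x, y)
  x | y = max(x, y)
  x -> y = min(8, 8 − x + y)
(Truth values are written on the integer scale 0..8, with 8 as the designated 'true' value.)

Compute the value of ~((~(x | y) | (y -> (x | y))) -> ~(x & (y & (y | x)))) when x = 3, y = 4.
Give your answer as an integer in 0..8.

3

x | y = 3 | 4 = 4
~(x | y) = ~4 = 4
x | y = 3 | 4 = 4
y -> (x | y) = 4 -> 4 = 8
~(x | y) | (y -> (x | y)) = 4 | 8 = 8
y | x = 4 | 3 = 4
y & (y | x) = 4 & 4 = 4
x & (y & (y | x)) = 3 & 4 = 3
~(x & (y & (y | x))) = ~3 = 5
(~(x | y) | (y -> (x | y))) -> ~(x & (y & (y | x))) = 8 -> 5 = 5
~((~(x | y) | (y -> (x | y))) -> ~(x & (y & (y | x)))) = ~5 = 3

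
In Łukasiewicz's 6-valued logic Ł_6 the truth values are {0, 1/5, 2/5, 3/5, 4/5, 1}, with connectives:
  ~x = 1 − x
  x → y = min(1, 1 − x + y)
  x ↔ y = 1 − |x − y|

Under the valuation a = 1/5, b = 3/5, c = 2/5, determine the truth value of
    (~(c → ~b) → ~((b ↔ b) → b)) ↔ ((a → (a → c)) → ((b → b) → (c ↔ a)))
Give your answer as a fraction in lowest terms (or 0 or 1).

~b = ~3/5 = 2/5
c → ~b = 2/5 → 2/5 = 1
~(c → ~b) = ~1 = 0
b ↔ b = 3/5 ↔ 3/5 = 1
(b ↔ b) → b = 1 → 3/5 = 3/5
~((b ↔ b) → b) = ~3/5 = 2/5
~(c → ~b) → ~((b ↔ b) → b) = 0 → 2/5 = 1
a → c = 1/5 → 2/5 = 1
a → (a → c) = 1/5 → 1 = 1
b → b = 3/5 → 3/5 = 1
c ↔ a = 2/5 ↔ 1/5 = 4/5
(b → b) → (c ↔ a) = 1 → 4/5 = 4/5
(a → (a → c)) → ((b → b) → (c ↔ a)) = 1 → 4/5 = 4/5
(~(c → ~b) → ~((b ↔ b) → b)) ↔ ((a → (a → c)) → ((b → b) → (c ↔ a))) = 1 ↔ 4/5 = 4/5

4/5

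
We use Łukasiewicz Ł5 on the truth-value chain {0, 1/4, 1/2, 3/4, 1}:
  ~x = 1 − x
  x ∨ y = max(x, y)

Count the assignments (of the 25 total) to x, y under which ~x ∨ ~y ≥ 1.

value 1: 9 assignments (counts)
value 3/4: 7 assignments
value 1/2: 5 assignments
value 1/4: 3 assignments
value 0: 1 assignment
So 9 of the 25 assignments meet the threshold.

9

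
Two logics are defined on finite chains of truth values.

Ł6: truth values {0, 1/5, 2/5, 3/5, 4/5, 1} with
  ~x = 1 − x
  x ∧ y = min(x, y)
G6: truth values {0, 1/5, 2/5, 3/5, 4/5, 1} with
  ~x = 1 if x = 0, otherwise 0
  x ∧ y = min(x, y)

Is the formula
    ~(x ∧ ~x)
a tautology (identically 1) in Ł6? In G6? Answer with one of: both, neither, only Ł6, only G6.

In Ł6: at x = 1/5 the value is 4/5 — not a tautology.
In G6: every assignment gives 1 — tautology.

only G6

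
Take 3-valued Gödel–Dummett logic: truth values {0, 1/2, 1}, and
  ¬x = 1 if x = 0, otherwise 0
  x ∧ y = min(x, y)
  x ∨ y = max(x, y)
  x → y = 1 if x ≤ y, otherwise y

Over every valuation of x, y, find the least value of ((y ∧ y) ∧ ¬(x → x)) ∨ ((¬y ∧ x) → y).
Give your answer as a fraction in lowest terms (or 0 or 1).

Take x = 1/2, y = 0:
y ∧ y = 0 ∧ 0 = 0
x → x = 1/2 → 1/2 = 1
¬(x → x) = ¬1 = 0
(y ∧ y) ∧ ¬(x → x) = 0 ∧ 0 = 0
¬y = ¬0 = 1
¬y ∧ x = 1 ∧ 1/2 = 1/2
(¬y ∧ x) → y = 1/2 → 0 = 0
((y ∧ y) ∧ ¬(x → x)) ∨ ((¬y ∧ x) → y) = 0 ∨ 0 = 0
No assignment yields a value below 0, so this is the minimum.

0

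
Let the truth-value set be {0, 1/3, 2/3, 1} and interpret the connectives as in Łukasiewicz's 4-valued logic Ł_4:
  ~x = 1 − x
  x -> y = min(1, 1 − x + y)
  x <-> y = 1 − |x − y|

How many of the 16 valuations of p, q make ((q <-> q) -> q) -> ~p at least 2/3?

13

p = 0, q = 0 ↦ 1  ≥
p = 0, q = 1/3 ↦ 1  ≥
p = 0, q = 2/3 ↦ 1  ≥
p = 0, q = 1 ↦ 1  ≥
p = 1/3, q = 0 ↦ 1  ≥
p = 1/3, q = 1/3 ↦ 1  ≥
p = 1/3, q = 2/3 ↦ 1  ≥
p = 1/3, q = 1 ↦ 2/3  ≥
p = 2/3, q = 0 ↦ 1  ≥
p = 2/3, q = 1/3 ↦ 1  ≥
p = 2/3, q = 2/3 ↦ 2/3  ≥
p = 2/3, q = 1 ↦ 1/3  <
p = 1, q = 0 ↦ 1  ≥
p = 1, q = 1/3 ↦ 2/3  ≥
p = 1, q = 2/3 ↦ 1/3  <
p = 1, q = 1 ↦ 0  <
So 13 of the 16 assignments meet the threshold.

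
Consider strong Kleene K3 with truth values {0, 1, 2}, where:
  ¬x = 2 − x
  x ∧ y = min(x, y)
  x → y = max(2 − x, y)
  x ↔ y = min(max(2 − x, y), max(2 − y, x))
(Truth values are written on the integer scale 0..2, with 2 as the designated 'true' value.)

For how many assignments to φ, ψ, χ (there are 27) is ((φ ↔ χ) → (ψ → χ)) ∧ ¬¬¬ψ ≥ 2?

9

value 2: 9 assignments (counts)
value 1: 9 assignments
value 0: 9 assignments
So 9 of the 27 assignments meet the threshold.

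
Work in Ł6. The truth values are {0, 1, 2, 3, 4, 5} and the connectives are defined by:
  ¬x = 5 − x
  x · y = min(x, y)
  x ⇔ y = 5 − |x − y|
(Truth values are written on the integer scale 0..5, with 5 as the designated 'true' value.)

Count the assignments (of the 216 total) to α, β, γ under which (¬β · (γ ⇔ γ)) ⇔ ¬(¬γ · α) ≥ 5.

36

value 5: 36 assignments (counts)
value 4: 60 assignments
value 3: 48 assignments
value 2: 36 assignments
value 1: 24 assignments
value 0: 12 assignments
So 36 of the 216 assignments meet the threshold.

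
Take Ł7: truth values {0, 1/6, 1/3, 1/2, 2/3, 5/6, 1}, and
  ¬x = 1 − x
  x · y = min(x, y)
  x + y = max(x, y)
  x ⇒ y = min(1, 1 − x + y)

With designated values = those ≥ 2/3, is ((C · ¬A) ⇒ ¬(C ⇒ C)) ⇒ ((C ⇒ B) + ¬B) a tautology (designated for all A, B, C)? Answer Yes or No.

No

Counterexample: take A = 1, B = 1/2, C = 1.
¬A = ¬1 = 0
C · ¬A = 1 · 0 = 0
C ⇒ C = 1 ⇒ 1 = 1
¬(C ⇒ C) = ¬1 = 0
(C · ¬A) ⇒ ¬(C ⇒ C) = 0 ⇒ 0 = 1
C ⇒ B = 1 ⇒ 1/2 = 1/2
¬B = ¬1/2 = 1/2
(C ⇒ B) + ¬B = 1/2 + 1/2 = 1/2
((C · ¬A) ⇒ ¬(C ⇒ C)) ⇒ ((C ⇒ B) + ¬B) = 1 ⇒ 1/2 = 1/2
This gives 1/2, which is below 2/3.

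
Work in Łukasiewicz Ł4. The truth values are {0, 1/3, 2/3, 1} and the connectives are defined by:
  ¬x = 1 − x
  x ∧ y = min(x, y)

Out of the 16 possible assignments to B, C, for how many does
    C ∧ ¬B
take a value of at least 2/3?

4

B = 0, C = 0 ↦ 0  <
B = 0, C = 1/3 ↦ 1/3  <
B = 0, C = 2/3 ↦ 2/3  ≥
B = 0, C = 1 ↦ 1  ≥
B = 1/3, C = 0 ↦ 0  <
B = 1/3, C = 1/3 ↦ 1/3  <
B = 1/3, C = 2/3 ↦ 2/3  ≥
B = 1/3, C = 1 ↦ 2/3  ≥
B = 2/3, C = 0 ↦ 0  <
B = 2/3, C = 1/3 ↦ 1/3  <
B = 2/3, C = 2/3 ↦ 1/3  <
B = 2/3, C = 1 ↦ 1/3  <
B = 1, C = 0 ↦ 0  <
B = 1, C = 1/3 ↦ 0  <
B = 1, C = 2/3 ↦ 0  <
B = 1, C = 1 ↦ 0  <
So 4 of the 16 assignments meet the threshold.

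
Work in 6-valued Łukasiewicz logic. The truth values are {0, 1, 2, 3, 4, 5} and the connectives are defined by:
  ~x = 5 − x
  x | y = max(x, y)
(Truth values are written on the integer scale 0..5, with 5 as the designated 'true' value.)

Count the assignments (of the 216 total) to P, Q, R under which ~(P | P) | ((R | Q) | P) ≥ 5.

value 5: 116 assignments (counts)
value 4: 68 assignments
value 3: 32 assignments
So 116 of the 216 assignments meet the threshold.

116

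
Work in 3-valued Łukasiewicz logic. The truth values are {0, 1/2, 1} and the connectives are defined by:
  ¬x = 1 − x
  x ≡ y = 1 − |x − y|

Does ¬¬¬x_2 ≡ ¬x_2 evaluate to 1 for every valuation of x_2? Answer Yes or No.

Yes

x_2 = 0 ↦ 1
x_2 = 1/2 ↦ 1
x_2 = 1 ↦ 1
Every assignment gives a value ≥ 1.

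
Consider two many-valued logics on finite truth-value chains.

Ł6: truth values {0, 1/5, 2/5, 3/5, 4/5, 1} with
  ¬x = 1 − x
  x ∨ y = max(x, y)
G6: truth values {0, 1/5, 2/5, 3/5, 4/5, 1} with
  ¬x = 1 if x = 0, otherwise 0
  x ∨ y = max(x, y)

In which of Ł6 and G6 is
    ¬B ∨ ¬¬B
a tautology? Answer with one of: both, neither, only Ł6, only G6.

In Ł6: at B = 1/5 the value is 4/5 — not a tautology.
In G6: every assignment gives 1 — tautology.

only G6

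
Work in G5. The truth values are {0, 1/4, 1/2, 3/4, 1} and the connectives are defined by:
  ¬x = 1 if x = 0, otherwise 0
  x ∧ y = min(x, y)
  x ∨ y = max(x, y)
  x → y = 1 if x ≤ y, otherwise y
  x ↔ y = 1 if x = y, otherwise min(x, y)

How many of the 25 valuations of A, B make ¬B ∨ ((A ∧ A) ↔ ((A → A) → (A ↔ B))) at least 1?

value 1: 16 assignments (counts)
value 3/4: 2 assignments
value 1/2: 3 assignments
value 1/4: 4 assignments
So 16 of the 25 assignments meet the threshold.

16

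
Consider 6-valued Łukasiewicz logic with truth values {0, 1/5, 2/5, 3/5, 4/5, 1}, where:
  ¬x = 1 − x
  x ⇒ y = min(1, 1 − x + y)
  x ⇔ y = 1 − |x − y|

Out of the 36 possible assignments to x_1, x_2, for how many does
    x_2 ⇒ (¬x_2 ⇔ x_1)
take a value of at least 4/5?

value 1: 27 assignments (counts)
value 4/5: 3 assignments (counts)
value 3/5: 2 assignments
value 2/5: 2 assignments
value 1/5: 1 assignment
value 0: 1 assignment
So 30 of the 36 assignments meet the threshold.

30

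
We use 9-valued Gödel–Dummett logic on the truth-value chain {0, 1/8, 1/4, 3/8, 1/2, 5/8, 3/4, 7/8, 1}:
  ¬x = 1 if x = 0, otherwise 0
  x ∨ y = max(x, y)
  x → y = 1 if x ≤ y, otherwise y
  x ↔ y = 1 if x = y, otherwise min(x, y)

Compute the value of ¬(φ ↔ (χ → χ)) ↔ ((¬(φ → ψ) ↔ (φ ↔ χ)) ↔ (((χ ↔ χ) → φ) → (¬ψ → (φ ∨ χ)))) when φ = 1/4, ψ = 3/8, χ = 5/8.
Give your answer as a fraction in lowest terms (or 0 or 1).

1

χ → χ = 5/8 → 5/8 = 1
φ ↔ (χ → χ) = 1/4 ↔ 1 = 1/4
¬(φ ↔ (χ → χ)) = ¬1/4 = 0
φ → ψ = 1/4 → 3/8 = 1
¬(φ → ψ) = ¬1 = 0
φ ↔ χ = 1/4 ↔ 5/8 = 1/4
¬(φ → ψ) ↔ (φ ↔ χ) = 0 ↔ 1/4 = 0
χ ↔ χ = 5/8 ↔ 5/8 = 1
(χ ↔ χ) → φ = 1 → 1/4 = 1/4
¬ψ = ¬3/8 = 0
φ ∨ χ = 1/4 ∨ 5/8 = 5/8
¬ψ → (φ ∨ χ) = 0 → 5/8 = 1
((χ ↔ χ) → φ) → (¬ψ → (φ ∨ χ)) = 1/4 → 1 = 1
(¬(φ → ψ) ↔ (φ ↔ χ)) ↔ (((χ ↔ χ) → φ) → (¬ψ → (φ ∨ χ))) = 0 ↔ 1 = 0
¬(φ ↔ (χ → χ)) ↔ ((¬(φ → ψ) ↔ (φ ↔ χ)) ↔ (((χ ↔ χ) → φ) → (¬ψ → (φ ∨ χ)))) = 0 ↔ 0 = 1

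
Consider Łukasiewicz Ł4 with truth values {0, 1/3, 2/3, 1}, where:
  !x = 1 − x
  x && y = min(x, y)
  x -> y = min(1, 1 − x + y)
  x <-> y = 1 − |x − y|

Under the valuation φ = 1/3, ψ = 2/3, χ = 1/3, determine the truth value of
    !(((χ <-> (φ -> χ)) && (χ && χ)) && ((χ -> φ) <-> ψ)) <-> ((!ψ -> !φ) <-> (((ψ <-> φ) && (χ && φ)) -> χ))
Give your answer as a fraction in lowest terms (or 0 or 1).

φ -> χ = 1/3 -> 1/3 = 1
χ <-> (φ -> χ) = 1/3 <-> 1 = 1/3
χ && χ = 1/3 && 1/3 = 1/3
(χ <-> (φ -> χ)) && (χ && χ) = 1/3 && 1/3 = 1/3
χ -> φ = 1/3 -> 1/3 = 1
(χ -> φ) <-> ψ = 1 <-> 2/3 = 2/3
((χ <-> (φ -> χ)) && (χ && χ)) && ((χ -> φ) <-> ψ) = 1/3 && 2/3 = 1/3
!(((χ <-> (φ -> χ)) && (χ && χ)) && ((χ -> φ) <-> ψ)) = !1/3 = 2/3
!ψ = !2/3 = 1/3
!φ = !1/3 = 2/3
!ψ -> !φ = 1/3 -> 2/3 = 1
ψ <-> φ = 2/3 <-> 1/3 = 2/3
χ && φ = 1/3 && 1/3 = 1/3
(ψ <-> φ) && (χ && φ) = 2/3 && 1/3 = 1/3
((ψ <-> φ) && (χ && φ)) -> χ = 1/3 -> 1/3 = 1
(!ψ -> !φ) <-> (((ψ <-> φ) && (χ && φ)) -> χ) = 1 <-> 1 = 1
!(((χ <-> (φ -> χ)) && (χ && χ)) && ((χ -> φ) <-> ψ)) <-> ((!ψ -> !φ) <-> (((ψ <-> φ) && (χ && φ)) -> χ)) = 2/3 <-> 1 = 2/3

2/3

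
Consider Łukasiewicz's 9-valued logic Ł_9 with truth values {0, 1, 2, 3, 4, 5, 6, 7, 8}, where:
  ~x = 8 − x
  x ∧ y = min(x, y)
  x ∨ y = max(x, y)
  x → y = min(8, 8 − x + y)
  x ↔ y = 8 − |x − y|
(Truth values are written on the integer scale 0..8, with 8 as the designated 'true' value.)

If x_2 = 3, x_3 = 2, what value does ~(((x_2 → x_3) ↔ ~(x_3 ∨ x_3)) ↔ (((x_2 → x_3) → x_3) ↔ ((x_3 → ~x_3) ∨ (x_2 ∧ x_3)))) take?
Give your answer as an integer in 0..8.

x_2 → x_3 = 3 → 2 = 7
x_3 ∨ x_3 = 2 ∨ 2 = 2
~(x_3 ∨ x_3) = ~2 = 6
(x_2 → x_3) ↔ ~(x_3 ∨ x_3) = 7 ↔ 6 = 7
x_2 → x_3 = 3 → 2 = 7
(x_2 → x_3) → x_3 = 7 → 2 = 3
~x_3 = ~2 = 6
x_3 → ~x_3 = 2 → 6 = 8
x_2 ∧ x_3 = 3 ∧ 2 = 2
(x_3 → ~x_3) ∨ (x_2 ∧ x_3) = 8 ∨ 2 = 8
((x_2 → x_3) → x_3) ↔ ((x_3 → ~x_3) ∨ (x_2 ∧ x_3)) = 3 ↔ 8 = 3
((x_2 → x_3) ↔ ~(x_3 ∨ x_3)) ↔ (((x_2 → x_3) → x_3) ↔ ((x_3 → ~x_3) ∨ (x_2 ∧ x_3))) = 7 ↔ 3 = 4
~(((x_2 → x_3) ↔ ~(x_3 ∨ x_3)) ↔ (((x_2 → x_3) → x_3) ↔ ((x_3 → ~x_3) ∨ (x_2 ∧ x_3)))) = ~4 = 4

4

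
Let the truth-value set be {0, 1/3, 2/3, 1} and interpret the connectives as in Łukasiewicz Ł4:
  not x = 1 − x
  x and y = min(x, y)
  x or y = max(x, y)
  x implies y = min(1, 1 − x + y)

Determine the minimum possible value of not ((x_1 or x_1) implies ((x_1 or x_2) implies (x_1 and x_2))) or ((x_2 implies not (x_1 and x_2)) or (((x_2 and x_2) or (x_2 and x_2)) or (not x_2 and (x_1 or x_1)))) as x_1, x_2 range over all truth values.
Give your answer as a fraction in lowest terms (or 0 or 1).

Take x_1 = 2/3, x_2 = 2/3:
x_1 or x_1 = 2/3 or 2/3 = 2/3
x_1 or x_2 = 2/3 or 2/3 = 2/3
x_1 and x_2 = 2/3 and 2/3 = 2/3
(x_1 or x_2) implies (x_1 and x_2) = 2/3 implies 2/3 = 1
(x_1 or x_1) implies ((x_1 or x_2) implies (x_1 and x_2)) = 2/3 implies 1 = 1
not ((x_1 or x_1) implies ((x_1 or x_2) implies (x_1 and x_2))) = not 1 = 0
x_1 and x_2 = 2/3 and 2/3 = 2/3
not (x_1 and x_2) = not 2/3 = 1/3
x_2 implies not (x_1 and x_2) = 2/3 implies 1/3 = 2/3
x_2 and x_2 = 2/3 and 2/3 = 2/3
x_2 and x_2 = 2/3 and 2/3 = 2/3
(x_2 and x_2) or (x_2 and x_2) = 2/3 or 2/3 = 2/3
not x_2 = not 2/3 = 1/3
x_1 or x_1 = 2/3 or 2/3 = 2/3
not x_2 and (x_1 or x_1) = 1/3 and 2/3 = 1/3
((x_2 and x_2) or (x_2 and x_2)) or (not x_2 and (x_1 or x_1)) = 2/3 or 1/3 = 2/3
(x_2 implies not (x_1 and x_2)) or (((x_2 and x_2) or (x_2 and x_2)) or (not x_2 and (x_1 or x_1))) = 2/3 or 2/3 = 2/3
not ((x_1 or x_1) implies ((x_1 or x_2) implies (x_1 and x_2))) or ((x_2 implies not (x_1 and x_2)) or (((x_2 and x_2) or (x_2 and x_2)) or (not x_2 and (x_1 or x_1)))) = 0 or 2/3 = 2/3
No assignment yields a value below 2/3, so this is the minimum.

2/3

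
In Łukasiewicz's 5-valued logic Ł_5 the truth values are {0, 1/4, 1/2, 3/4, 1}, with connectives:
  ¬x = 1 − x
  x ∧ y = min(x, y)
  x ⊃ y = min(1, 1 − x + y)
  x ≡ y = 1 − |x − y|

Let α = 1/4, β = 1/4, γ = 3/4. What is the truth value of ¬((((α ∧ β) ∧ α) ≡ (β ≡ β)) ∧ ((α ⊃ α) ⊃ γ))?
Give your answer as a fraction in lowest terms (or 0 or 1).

α ∧ β = 1/4 ∧ 1/4 = 1/4
(α ∧ β) ∧ α = 1/4 ∧ 1/4 = 1/4
β ≡ β = 1/4 ≡ 1/4 = 1
((α ∧ β) ∧ α) ≡ (β ≡ β) = 1/4 ≡ 1 = 1/4
α ⊃ α = 1/4 ⊃ 1/4 = 1
(α ⊃ α) ⊃ γ = 1 ⊃ 3/4 = 3/4
(((α ∧ β) ∧ α) ≡ (β ≡ β)) ∧ ((α ⊃ α) ⊃ γ) = 1/4 ∧ 3/4 = 1/4
¬((((α ∧ β) ∧ α) ≡ (β ≡ β)) ∧ ((α ⊃ α) ⊃ γ)) = ¬1/4 = 3/4

3/4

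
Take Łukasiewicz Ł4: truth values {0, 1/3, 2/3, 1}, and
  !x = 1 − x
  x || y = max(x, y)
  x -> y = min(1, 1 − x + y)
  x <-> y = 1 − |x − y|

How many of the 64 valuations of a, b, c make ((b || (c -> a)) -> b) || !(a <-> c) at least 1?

value 1: 29 assignments (counts)
value 2/3: 18 assignments
value 1/3: 13 assignments
value 0: 4 assignments
So 29 of the 64 assignments meet the threshold.

29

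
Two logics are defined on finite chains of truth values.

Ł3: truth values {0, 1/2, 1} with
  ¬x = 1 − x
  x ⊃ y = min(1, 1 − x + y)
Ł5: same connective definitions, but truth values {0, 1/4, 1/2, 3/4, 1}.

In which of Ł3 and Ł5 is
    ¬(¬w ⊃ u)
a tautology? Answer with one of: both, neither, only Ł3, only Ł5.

neither

In Ł3: at u = 0, w = 1/2 the value is 1/2 — not a tautology.
In Ł5: at u = 0, w = 1/4 the value is 3/4 — not a tautology.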